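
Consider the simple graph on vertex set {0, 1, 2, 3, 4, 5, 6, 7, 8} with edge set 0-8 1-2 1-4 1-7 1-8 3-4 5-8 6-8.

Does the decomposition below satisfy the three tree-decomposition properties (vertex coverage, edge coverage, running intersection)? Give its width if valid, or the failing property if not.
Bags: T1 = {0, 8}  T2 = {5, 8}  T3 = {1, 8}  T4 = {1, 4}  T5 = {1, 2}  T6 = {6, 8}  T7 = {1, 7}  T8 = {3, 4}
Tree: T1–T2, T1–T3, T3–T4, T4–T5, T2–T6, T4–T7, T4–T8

Yes; width 1.

Every vertex of G appears in some bag (union = {0, 1, 2, 3, 4, 5, 6, 7, 8}); every edge is covered by a bag; and for each vertex v the set of bags containing v is connected in the bag tree. The decomposition is therefore valid. The largest bag has 2 vertices, so the width is 1.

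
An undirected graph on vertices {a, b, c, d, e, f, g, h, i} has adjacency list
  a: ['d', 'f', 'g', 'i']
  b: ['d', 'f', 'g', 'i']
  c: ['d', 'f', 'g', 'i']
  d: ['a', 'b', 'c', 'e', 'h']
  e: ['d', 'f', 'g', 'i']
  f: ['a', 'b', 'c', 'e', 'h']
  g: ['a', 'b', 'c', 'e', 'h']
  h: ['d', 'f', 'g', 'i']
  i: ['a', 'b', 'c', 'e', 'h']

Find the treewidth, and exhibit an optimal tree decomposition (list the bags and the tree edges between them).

Every bag has size at most 5, so the width is 5 − 1 = 4 and tw(G) ≤ 4. For the lower bound: the 5 vertex sets {h,i}, {e,f}, {c,d}, {g}, {a} are disjoint, each induces a connected subgraph, and every pair is joined by at least one edge of G. Contracting each set to a single vertex therefore yields K_{5} as a minor, and since treewidth is minor-monotone, tw(G) ≥ tw(K_{5}) = 4. The upper and lower bounds meet at 4, so that is the treewidth.

Treewidth 4.
One such decomposition:
Bags: B1 = {d, f, g, h, i}  B2 = {d, e, f, g, i}  B3 = {c, d, f, g, i}  B4 = {a, d, f, g, i}  B5 = {b, d, f, g, i}
Tree: B1–B2, B2–B3, B3–B4, B4–B5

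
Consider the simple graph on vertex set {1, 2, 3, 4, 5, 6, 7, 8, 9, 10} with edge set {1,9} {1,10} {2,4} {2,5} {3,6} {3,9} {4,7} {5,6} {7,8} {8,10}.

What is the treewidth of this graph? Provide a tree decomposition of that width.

Every bag has size at most 3, so the width is 3 − 1 = 2 and tw(G) ≤ 2. For the lower bound, G contains the cycle 7–4–2–5–6–3–9–1–10–8–7, so G is not a forest; only forests have treewidth ≤ 1, hence tw(G) ≥ 2. The upper and lower bounds meet at 2, so that is the treewidth.

Treewidth 2.
One optimal decomposition is:
Bags: B1 = {2, 4, 7}  B2 = {2, 5, 7}  B3 = {5, 6, 7}  B4 = {3, 6, 7}  B5 = {3, 7, 9}  B6 = {1, 7, 9}  B7 = {1, 7, 10}  B8 = {7, 8, 10}
Tree: B1–B2, B2–B3, B3–B4, B4–B5, B5–B6, B6–B7, B7–B8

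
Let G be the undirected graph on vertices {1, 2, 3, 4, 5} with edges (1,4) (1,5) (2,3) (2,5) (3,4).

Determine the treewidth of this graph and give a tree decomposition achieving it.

Treewidth 2.
Bags: B1 = {2, 3, 4}  B2 = {2, 4, 5}  B3 = {1, 4, 5}
Tree: B1–B2, B2–B3

Every bag has size at most 3, so the width is 3 − 1 = 2 and tw(G) ≤ 2. The edges 4–3–2–5–1–4 form a cycle, so G is not a tree and its treewidth is at least 2. Hence tw(G) = 2 exactly.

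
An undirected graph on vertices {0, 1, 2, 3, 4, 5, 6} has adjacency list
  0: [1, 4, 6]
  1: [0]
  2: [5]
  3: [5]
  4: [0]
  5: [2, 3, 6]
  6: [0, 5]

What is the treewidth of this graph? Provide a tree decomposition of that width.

Each bag holds 2 vertices, so the decomposition has width 1, which upper-bounds the treewidth. Since G has at least one edge (e.g. 0–4), it is not an edgeless graph, so tw(G) ≥ 1. Hence tw(G) = 1 exactly.

Treewidth 1.
One such decomposition:
Bags: B1 = {0, 4}  B2 = {0, 6}  B3 = {0, 1}  B4 = {5, 6}  B5 = {2, 5}  B6 = {3, 5}
Tree: B1–B2, B1–B3, B2–B4, B4–B5, B5–B6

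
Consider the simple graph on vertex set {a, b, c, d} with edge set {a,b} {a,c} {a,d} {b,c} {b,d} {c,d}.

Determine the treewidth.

A width-3 tree decomposition is:
Bags: B1 = {a, b, c, d}
Tree: (single bag)
A single bag containing all 4 vertices is trivially a valid decomposition of width 3. Conversely, {a, b, c, d} is a clique of size 4, and the vertices of any clique must share a bag in every tree decomposition; so some bag has ≥ 4 vertices and tw(G) ≥ 3. The upper and lower bounds meet at 3, so that is the treewidth.

3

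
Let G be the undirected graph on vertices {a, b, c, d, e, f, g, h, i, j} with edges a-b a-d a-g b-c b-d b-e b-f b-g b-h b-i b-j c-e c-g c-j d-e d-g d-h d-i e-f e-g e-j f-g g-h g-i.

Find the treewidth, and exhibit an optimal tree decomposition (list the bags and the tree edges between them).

The largest bag has 4 vertices, giving width 3; this decomposition certifies tw(G) ≤ 3. For the lower bound, the 4 vertices {b, d, e, g} are pairwise adjacent, and any tree decomposition puts a clique entirely inside one bag — forcing width ≥ 3. Combining the bounds, tw(G) = 3.

Treewidth 3.
One optimal decomposition is:
Bags: B1 = {b, d, e, g}  B2 = {a, b, d, g}  B3 = {b, c, e, g}  B4 = {b, d, g, i}  B5 = {b, d, g, h}  B6 = {b, c, e, j}  B7 = {b, e, f, g}
Tree: B1–B2, B1–B3, B1–B4, B2–B5, B3–B6, B1–B7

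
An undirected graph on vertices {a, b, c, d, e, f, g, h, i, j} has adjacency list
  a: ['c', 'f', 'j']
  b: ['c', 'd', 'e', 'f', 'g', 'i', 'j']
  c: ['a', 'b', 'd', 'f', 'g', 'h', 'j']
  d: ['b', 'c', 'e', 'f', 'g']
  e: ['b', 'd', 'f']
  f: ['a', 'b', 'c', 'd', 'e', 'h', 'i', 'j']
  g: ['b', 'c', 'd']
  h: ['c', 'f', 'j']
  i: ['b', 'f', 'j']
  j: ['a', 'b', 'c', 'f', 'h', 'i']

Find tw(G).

A width-3 tree decomposition is:
Bags: B1 = {b, c, f, j}  B2 = {b, f, i, j}  B3 = {c, f, h, j}  B4 = {b, c, d, f}  B5 = {a, c, f, j}  B6 = {b, c, d, g}  B7 = {b, d, e, f}
Tree: B1–B2, B1–B3, B1–B4, B1–B5, B4–B6, B4–B7
Each bag holds 4 vertices, so the decomposition has width 3, which upper-bounds the treewidth. For the lower bound, the 4 vertices {b, c, d, g} are pairwise adjacent, and any tree decomposition puts a clique entirely inside one bag — forcing width ≥ 3. Combining the bounds, tw(G) = 3.

3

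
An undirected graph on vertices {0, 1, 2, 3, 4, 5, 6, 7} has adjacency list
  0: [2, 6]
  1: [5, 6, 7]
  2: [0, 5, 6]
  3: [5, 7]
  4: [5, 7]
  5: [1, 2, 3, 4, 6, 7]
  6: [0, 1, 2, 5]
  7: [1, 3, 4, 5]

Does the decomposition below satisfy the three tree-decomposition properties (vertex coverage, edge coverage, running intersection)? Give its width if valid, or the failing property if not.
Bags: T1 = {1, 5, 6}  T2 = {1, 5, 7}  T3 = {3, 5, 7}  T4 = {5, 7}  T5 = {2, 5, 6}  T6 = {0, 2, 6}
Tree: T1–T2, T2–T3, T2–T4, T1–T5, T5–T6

A tree decomposition must satisfy three properties: every vertex lies in some bag; for every edge, both endpoints lie together in some bag; and for every vertex, the bags containing it form a connected subtree. Here vertex 4 appears in no bag, so the decomposition is invalid.

No — vertex 4 appears in no bag.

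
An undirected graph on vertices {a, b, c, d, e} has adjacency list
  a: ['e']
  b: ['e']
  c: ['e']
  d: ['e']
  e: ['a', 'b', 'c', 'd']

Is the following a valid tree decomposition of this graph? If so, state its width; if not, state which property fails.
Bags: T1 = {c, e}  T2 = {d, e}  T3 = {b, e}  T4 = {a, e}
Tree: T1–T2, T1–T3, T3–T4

Checking the three conditions: (i) the bags cover all of {a, b, c, d, e}; (ii) for each edge, some bag contains both endpoints; (iii) the bags containing any fixed vertex form a subtree. All hold, so the decomposition is valid with width 2 − 1 = 1.

Yes; width 1.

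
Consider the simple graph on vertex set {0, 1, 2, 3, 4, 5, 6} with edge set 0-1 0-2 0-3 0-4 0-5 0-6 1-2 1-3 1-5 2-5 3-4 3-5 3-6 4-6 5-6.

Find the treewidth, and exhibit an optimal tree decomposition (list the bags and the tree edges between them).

Treewidth 3.
One optimal decomposition is:
Bags: B1 = {0, 1, 3, 5}  B2 = {0, 1, 2, 5}  B3 = {0, 3, 5, 6}  B4 = {0, 3, 4, 6}
Tree: B1–B2, B1–B3, B3–B4

Each bag holds 4 vertices, so the decomposition has width 3, which upper-bounds the treewidth. On the other hand G contains the 4-clique {0, 1, 2, 5}. A clique must lie in a single bag of any decomposition, so no decomposition can have width below 3. Hence tw(G) = 3 exactly.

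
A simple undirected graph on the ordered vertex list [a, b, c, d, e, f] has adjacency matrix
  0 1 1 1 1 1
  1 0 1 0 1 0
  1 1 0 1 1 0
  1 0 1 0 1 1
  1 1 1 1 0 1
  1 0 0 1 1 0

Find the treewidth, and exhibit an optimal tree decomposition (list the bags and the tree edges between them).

Treewidth 3.
One optimal decomposition is:
Bags: B1 = {a, d, e, f}  B2 = {a, c, d, e}  B3 = {a, b, c, e}
Tree: B1–B2, B2–B3

The largest bag has 4 vertices, giving width 3; this decomposition certifies tw(G) ≤ 3. For the lower bound, the 4 vertices {a, c, d, e} are pairwise adjacent, and any tree decomposition puts a clique entirely inside one bag — forcing width ≥ 3. Therefore the treewidth is 3.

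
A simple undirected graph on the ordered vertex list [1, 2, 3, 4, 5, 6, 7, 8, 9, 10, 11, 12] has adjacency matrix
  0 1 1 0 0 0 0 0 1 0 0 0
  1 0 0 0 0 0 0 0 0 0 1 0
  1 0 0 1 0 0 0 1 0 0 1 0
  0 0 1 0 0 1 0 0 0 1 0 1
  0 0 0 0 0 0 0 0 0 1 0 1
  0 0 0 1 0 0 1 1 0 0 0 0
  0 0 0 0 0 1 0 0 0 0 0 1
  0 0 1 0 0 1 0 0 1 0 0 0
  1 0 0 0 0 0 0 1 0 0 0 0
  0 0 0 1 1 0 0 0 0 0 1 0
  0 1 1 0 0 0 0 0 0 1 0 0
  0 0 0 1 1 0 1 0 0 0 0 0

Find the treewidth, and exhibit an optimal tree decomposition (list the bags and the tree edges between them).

Each bag holds 4 vertices, so the decomposition has width 3, which upper-bounds the treewidth. For the lower bound: the 4 vertex sets {1,2,9}, {11}, {3}, {4,6,8,10} are disjoint, each induces a connected subgraph, and every pair is joined by at least one edge of G. Contracting each set to a single vertex therefore yields K_{4} as a minor, and since treewidth is minor-monotone, tw(G) ≥ tw(K_{4}) = 3. Therefore the treewidth is 3.

Treewidth 3.
Bags: B1 = {1, 2, 9, 11}  B2 = {1, 3, 9, 11}  B3 = {3, 8, 9, 11}  B4 = {3, 8, 10, 11}  B5 = {3, 4, 8, 10}  B6 = {4, 6, 8, 10}  B7 = {4, 5, 6, 10}  B8 = {4, 5, 6, 12}  B9 = {5, 6, 7, 12}
Tree: B1–B2, B2–B3, B3–B4, B4–B5, B5–B6, B6–B7, B7–B8, B8–B9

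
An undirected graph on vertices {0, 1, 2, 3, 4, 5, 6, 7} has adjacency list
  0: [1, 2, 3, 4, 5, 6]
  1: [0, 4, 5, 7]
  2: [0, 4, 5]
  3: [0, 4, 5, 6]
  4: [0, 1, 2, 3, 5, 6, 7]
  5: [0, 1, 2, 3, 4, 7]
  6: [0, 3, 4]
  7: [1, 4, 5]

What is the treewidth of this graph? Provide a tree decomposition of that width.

The largest bag has 4 vertices, giving width 3; this decomposition certifies tw(G) ≤ 3. For the lower bound, the 4 vertices {0, 1, 4, 5} are pairwise adjacent, and any tree decomposition puts a clique entirely inside one bag — forcing width ≥ 3. Hence tw(G) = 3 exactly.

Treewidth 3.
One optimal decomposition is:
Bags: B1 = {0, 1, 4, 5}  B2 = {0, 3, 4, 5}  B3 = {0, 2, 4, 5}  B4 = {1, 4, 5, 7}  B5 = {0, 3, 4, 6}
Tree: B1–B2, B1–B3, B1–B4, B2–B5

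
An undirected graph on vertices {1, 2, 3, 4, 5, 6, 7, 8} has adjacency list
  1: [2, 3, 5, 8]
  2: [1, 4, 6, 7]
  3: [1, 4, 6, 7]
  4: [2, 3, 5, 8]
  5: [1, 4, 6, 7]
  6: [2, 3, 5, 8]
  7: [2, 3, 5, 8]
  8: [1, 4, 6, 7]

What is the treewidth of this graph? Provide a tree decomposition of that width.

Treewidth 4.
One such decomposition:
Bags: B1 = {2, 3, 4, 5, 8}  B2 = {2, 3, 5, 6, 8}  B3 = {1, 2, 3, 5, 8}  B4 = {2, 3, 5, 7, 8}
Tree: B1–B2, B2–B3, B3–B4

Every bag has size at most 5, so the width is 5 − 1 = 4 and tw(G) ≤ 4. For the lower bound: the 5 vertex sets {4,5}, {3,6}, {1,2}, {8}, {7} are disjoint, each induces a connected subgraph, and every pair is joined by at least one edge of G. Contracting each set to a single vertex therefore yields K_{5} as a minor, and since treewidth is minor-monotone, tw(G) ≥ tw(K_{5}) = 4. The upper and lower bounds meet at 4, so that is the treewidth.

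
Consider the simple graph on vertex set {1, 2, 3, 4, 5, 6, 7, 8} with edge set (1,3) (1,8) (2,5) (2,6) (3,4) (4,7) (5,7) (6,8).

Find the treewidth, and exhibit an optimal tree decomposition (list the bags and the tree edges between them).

Treewidth 2.
Bags: B1 = {4, 5, 7}  B2 = {3, 4, 5}  B3 = {1, 3, 5}  B4 = {1, 5, 8}  B5 = {5, 6, 8}  B6 = {2, 5, 6}
Tree: B1–B2, B2–B3, B3–B4, B4–B5, B5–B6

Each bag holds 3 vertices, so the decomposition has width 2, which upper-bounds the treewidth. For the lower bound, G contains the cycle 5–7–4–3–1–8–6–2–5, so G is not a forest; only forests have treewidth ≤ 1, hence tw(G) ≥ 2. Therefore the treewidth is 2.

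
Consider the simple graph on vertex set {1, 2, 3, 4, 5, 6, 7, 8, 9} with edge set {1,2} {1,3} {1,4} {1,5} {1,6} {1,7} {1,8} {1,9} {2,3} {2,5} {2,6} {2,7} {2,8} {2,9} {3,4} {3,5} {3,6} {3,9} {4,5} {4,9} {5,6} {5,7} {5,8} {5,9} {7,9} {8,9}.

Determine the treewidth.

4

A width-4 tree decomposition is:
Bags: B1 = {1, 2, 5, 8, 9}  B2 = {1, 2, 5, 7, 9}  B3 = {1, 2, 3, 5, 9}  B4 = {1, 2, 3, 5, 6}  B5 = {1, 3, 4, 5, 9}
Tree: B1–B2, B2–B3, B3–B4, B3–B5
The largest bag has 5 vertices, giving width 4; this decomposition certifies tw(G) ≤ 4. Conversely, {1, 2, 5, 8, 9} is a clique of size 5, and the vertices of any clique must share a bag in every tree decomposition; so some bag has ≥ 5 vertices and tw(G) ≥ 4. Hence tw(G) = 4 exactly.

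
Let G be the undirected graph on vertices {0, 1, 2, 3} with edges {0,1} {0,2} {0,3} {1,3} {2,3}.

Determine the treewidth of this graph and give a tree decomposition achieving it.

Each bag holds 3 vertices, so the decomposition has width 2, which upper-bounds the treewidth. Conversely, {0, 1, 3} is a clique of size 3, and the vertices of any clique must share a bag in every tree decomposition; so some bag has ≥ 3 vertices and tw(G) ≥ 2. The upper and lower bounds meet at 2, so that is the treewidth.

Treewidth 2.
One such decomposition:
Bags: B1 = {0, 2, 3}  B2 = {0, 1, 3}
Tree: B1–B2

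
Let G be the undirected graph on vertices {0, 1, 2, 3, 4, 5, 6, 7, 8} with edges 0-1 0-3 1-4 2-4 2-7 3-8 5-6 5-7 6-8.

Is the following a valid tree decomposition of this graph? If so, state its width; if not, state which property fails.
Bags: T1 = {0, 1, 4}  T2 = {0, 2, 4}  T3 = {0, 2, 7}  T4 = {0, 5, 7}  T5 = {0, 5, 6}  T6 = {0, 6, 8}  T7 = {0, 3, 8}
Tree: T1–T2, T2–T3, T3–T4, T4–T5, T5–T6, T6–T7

Yes; width 2.

Checking the three conditions: (i) the bags cover all of {0, 1, 2, 3, 4, 5, 6, 7, 8}; (ii) for each edge, some bag contains both endpoints; (iii) the bags containing any fixed vertex form a subtree. All hold, so the decomposition is valid with width 3 − 1 = 2.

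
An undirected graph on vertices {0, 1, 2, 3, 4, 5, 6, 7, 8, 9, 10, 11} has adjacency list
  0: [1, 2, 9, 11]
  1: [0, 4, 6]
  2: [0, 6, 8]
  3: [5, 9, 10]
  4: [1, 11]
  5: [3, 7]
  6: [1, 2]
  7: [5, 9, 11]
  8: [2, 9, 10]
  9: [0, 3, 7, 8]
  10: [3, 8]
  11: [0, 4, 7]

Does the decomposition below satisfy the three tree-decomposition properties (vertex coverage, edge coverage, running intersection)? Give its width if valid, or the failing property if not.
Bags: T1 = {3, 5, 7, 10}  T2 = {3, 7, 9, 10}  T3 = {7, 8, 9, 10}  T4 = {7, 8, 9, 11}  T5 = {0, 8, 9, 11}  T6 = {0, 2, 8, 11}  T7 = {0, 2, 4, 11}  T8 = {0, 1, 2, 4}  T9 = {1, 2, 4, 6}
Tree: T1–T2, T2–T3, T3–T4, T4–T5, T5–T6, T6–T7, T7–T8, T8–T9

Every vertex of G appears in some bag (union = {0, 1, 2, 3, 4, 5, 6, 7, 8, 9, 10, 11}); every edge is covered by a bag; and for each vertex v the set of bags containing v is connected in the bag tree. The decomposition is therefore valid. The largest bag has 4 vertices, so the width is 3.

Yes; width 3.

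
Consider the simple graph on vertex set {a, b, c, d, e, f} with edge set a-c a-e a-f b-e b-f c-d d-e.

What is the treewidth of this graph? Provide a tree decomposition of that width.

Every bag has size at most 3, so the width is 3 − 1 = 2 and tw(G) ≤ 2. The edges f–b–e–a–f form a cycle, so G is not a tree and its treewidth is at least 2. The upper and lower bounds meet at 2, so that is the treewidth.

Treewidth 2.
One optimal decomposition is:
Bags: B1 = {a, b, f}  B2 = {a, b, e}  B3 = {a, c, e}  B4 = {c, d, e}
Tree: B1–B2, B2–B3, B3–B4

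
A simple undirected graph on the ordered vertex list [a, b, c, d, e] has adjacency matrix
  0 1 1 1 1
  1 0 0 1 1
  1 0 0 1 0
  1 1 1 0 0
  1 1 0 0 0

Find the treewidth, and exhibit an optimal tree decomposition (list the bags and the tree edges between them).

Every bag has size at most 3, so the width is 3 − 1 = 2 and tw(G) ≤ 2. On the other hand G contains the 3-clique {a, c, d}. A clique must lie in a single bag of any decomposition, so no decomposition can have width below 2. The upper and lower bounds meet at 2, so that is the treewidth.

Treewidth 2.
One such decomposition:
Bags: B1 = {a, b, e}  B2 = {a, b, d}  B3 = {a, c, d}
Tree: B1–B2, B2–B3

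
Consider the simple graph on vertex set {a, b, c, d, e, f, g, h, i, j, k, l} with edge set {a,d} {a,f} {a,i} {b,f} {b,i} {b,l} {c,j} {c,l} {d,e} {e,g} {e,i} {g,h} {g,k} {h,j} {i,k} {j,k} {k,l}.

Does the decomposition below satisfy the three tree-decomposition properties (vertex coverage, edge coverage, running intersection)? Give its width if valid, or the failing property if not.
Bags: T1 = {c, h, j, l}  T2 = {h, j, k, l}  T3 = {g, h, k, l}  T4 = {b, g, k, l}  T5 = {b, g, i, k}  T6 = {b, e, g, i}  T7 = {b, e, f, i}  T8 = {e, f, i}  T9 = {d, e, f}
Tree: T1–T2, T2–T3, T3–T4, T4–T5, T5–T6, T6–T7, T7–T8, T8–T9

No — vertex a appears in no bag.

A tree decomposition must satisfy three properties: every vertex lies in some bag; for every edge, both endpoints lie together in some bag; and for every vertex, the bags containing it form a connected subtree. Here vertex a appears in no bag, so the decomposition is invalid.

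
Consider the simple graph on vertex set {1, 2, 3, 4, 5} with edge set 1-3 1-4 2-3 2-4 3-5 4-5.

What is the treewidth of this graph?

A width-2 tree decomposition is:
Bags: B1 = {3, 4, 5}  B2 = {1, 3, 4}  B3 = {2, 3, 4}
Tree: B1–B2, B2–B3
Each bag holds 3 vertices, so the decomposition has width 2, which upper-bounds the treewidth. Since 3–5–4–1–3 is a cycle in G, G is not acyclic. Forests are exactly the graphs of treewidth ≤ 1, so tw(G) ≥ 2. Hence tw(G) = 2 exactly.

2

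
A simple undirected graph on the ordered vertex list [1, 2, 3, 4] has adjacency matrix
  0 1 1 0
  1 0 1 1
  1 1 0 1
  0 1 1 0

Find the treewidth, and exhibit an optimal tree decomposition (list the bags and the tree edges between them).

The largest bag has 3 vertices, giving width 2; this decomposition certifies tw(G) ≤ 2. On the other hand G contains the 3-clique {1, 2, 3}. A clique must lie in a single bag of any decomposition, so no decomposition can have width below 2. Hence tw(G) = 2 exactly.

Treewidth 2.
Bags: B1 = {1, 2, 3}  B2 = {2, 3, 4}
Tree: B1–B2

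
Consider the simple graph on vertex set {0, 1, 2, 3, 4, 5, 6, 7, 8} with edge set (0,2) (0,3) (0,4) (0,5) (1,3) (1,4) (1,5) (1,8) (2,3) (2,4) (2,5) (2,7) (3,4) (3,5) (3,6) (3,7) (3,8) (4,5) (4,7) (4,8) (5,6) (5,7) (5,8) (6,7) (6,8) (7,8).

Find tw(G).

A width-4 tree decomposition is:
Bags: B1 = {3, 4, 5, 7, 8}  B2 = {2, 3, 4, 5, 7}  B3 = {0, 2, 3, 4, 5}  B4 = {3, 5, 6, 7, 8}  B5 = {1, 3, 4, 5, 8}
Tree: B1–B2, B2–B3, B1–B4, B1–B5
The largest bag has 5 vertices, giving width 4; this decomposition certifies tw(G) ≤ 4. For the lower bound, the 5 vertices {1, 3, 4, 5, 8} are pairwise adjacent, and any tree decomposition puts a clique entirely inside one bag — forcing width ≥ 4. The upper and lower bounds meet at 4, so that is the treewidth.

4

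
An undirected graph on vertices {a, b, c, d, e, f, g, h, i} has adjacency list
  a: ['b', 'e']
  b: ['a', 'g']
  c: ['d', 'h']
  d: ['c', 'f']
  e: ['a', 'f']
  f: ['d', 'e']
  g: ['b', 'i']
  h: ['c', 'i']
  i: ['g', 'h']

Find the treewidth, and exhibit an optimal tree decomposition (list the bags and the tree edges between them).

Every bag has size at most 3, so the width is 3 − 1 = 2 and tw(G) ≤ 2. For the lower bound, G contains the cycle h–i–g–b–a–e–f–d–c–h, so G is not a forest; only forests have treewidth ≤ 1, hence tw(G) ≥ 2. Therefore the treewidth is 2.

Treewidth 2.
Bags: B1 = {g, h, i}  B2 = {b, g, h}  B3 = {a, b, h}  B4 = {a, e, h}  B5 = {e, f, h}  B6 = {d, f, h}  B7 = {c, d, h}
Tree: B1–B2, B2–B3, B3–B4, B4–B5, B5–B6, B6–B7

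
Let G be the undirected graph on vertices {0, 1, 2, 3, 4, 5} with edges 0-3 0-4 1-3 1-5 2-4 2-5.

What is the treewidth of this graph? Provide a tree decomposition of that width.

Each bag holds 3 vertices, so the decomposition has width 2, which upper-bounds the treewidth. For the lower bound, G contains the cycle 3–1–5–2–4–0–3, so G is not a forest; only forests have treewidth ≤ 1, hence tw(G) ≥ 2. Hence tw(G) = 2 exactly.

Treewidth 2.
Bags: B1 = {1, 3, 5}  B2 = {2, 3, 5}  B3 = {2, 3, 4}  B4 = {0, 3, 4}
Tree: B1–B2, B2–B3, B3–B4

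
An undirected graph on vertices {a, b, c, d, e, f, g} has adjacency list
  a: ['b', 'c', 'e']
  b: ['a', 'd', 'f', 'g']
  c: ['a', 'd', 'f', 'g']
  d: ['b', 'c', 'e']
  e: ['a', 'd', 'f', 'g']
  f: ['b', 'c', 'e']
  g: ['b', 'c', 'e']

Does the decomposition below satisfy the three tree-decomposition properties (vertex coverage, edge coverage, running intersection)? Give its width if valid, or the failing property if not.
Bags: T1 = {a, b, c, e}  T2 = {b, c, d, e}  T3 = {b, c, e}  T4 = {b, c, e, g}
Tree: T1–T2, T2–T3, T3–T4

A tree decomposition must satisfy three properties: every vertex lies in some bag; for every edge, both endpoints lie together in some bag; and for every vertex, the bags containing it form a connected subtree. Here vertex f appears in no bag, so the decomposition is invalid.

No — vertex f appears in no bag.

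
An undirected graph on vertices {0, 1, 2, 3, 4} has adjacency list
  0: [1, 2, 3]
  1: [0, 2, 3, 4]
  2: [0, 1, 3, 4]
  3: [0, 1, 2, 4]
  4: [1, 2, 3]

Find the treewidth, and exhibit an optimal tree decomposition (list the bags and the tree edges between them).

Treewidth 3.
Bags: B1 = {1, 2, 3, 4}  B2 = {0, 1, 2, 3}
Tree: B1–B2

Every bag has size at most 4, so the width is 4 − 1 = 3 and tw(G) ≤ 3. For the lower bound, the 4 vertices {0, 1, 2, 3} are pairwise adjacent, and any tree decomposition puts a clique entirely inside one bag — forcing width ≥ 3. Combining the bounds, tw(G) = 3.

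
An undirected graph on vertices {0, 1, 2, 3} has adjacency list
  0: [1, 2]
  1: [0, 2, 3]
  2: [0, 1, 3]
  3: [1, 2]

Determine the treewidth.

A width-2 tree decomposition is:
Bags: B1 = {1, 2, 3}  B2 = {0, 1, 2}
Tree: B1–B2
Each bag holds 3 vertices, so the decomposition has width 2, which upper-bounds the treewidth. On the other hand G contains the 3-clique {0, 1, 2}. A clique must lie in a single bag of any decomposition, so no decomposition can have width below 2. Therefore the treewidth is 2.

2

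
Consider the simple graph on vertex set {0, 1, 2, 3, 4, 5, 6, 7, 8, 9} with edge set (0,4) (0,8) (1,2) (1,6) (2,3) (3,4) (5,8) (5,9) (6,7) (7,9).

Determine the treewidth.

2

A width-2 tree decomposition is:
Bags: B1 = {0, 5, 8}  B2 = {0, 5, 9}  B3 = {0, 7, 9}  B4 = {0, 6, 7}  B5 = {0, 1, 6}  B6 = {0, 1, 2}  B7 = {0, 2, 3}  B8 = {0, 3, 4}
Tree: B1–B2, B2–B3, B3–B4, B4–B5, B5–B6, B6–B7, B7–B8
Every bag has size at most 3, so the width is 3 − 1 = 2 and tw(G) ≤ 2. Since 0–8–5–9–7–6–1–2–3–4–0 is a cycle in G, G is not acyclic. Forests are exactly the graphs of treewidth ≤ 1, so tw(G) ≥ 2. The upper and lower bounds meet at 2, so that is the treewidth.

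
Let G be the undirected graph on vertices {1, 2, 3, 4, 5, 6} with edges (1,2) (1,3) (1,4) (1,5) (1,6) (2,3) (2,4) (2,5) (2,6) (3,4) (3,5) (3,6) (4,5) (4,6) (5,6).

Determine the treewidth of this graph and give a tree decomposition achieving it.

A single bag containing all 6 vertices is trivially a valid decomposition of width 5. On the other hand G contains the 6-clique {1, 2, 3, 4, 5, 6}. A clique must lie in a single bag of any decomposition, so no decomposition can have width below 5. Combining the bounds, tw(G) = 5.

Treewidth 5.
One optimal decomposition is:
Bags: B1 = {1, 2, 3, 4, 5, 6}
Tree: (single bag)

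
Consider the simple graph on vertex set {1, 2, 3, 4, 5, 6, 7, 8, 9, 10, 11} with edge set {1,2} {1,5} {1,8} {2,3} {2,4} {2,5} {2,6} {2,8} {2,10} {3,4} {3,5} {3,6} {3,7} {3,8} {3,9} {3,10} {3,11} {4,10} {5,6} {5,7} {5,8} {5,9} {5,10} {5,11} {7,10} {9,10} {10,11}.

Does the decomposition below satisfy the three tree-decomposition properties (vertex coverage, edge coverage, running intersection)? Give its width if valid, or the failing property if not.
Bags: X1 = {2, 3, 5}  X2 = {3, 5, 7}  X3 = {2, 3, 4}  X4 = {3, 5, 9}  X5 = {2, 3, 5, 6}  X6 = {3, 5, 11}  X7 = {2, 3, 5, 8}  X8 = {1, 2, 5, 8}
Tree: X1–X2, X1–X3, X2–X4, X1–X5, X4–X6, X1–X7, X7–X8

No — vertex 10 appears in no bag.

A tree decomposition must satisfy three properties: every vertex lies in some bag; for every edge, both endpoints lie together in some bag; and for every vertex, the bags containing it form a connected subtree. Here vertex 10 appears in no bag, so the decomposition is invalid.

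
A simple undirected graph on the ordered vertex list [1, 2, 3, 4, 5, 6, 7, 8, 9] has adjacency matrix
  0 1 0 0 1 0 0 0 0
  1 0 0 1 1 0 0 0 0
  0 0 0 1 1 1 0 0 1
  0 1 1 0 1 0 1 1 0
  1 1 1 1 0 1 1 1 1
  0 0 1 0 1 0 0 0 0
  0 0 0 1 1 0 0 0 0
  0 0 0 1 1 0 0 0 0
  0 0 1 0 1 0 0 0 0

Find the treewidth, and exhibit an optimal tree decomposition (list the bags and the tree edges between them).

Treewidth 2.
One optimal decomposition is:
Bags: B1 = {3, 4, 5}  B2 = {4, 5, 7}  B3 = {2, 4, 5}  B4 = {3, 5, 9}  B5 = {3, 5, 6}  B6 = {4, 5, 8}  B7 = {1, 2, 5}
Tree: B1–B2, B1–B3, B1–B4, B4–B5, B1–B6, B3–B7

The largest bag has 3 vertices, giving width 2; this decomposition certifies tw(G) ≤ 2. On the other hand G contains the 3-clique {1, 2, 5}. A clique must lie in a single bag of any decomposition, so no decomposition can have width below 2. The upper and lower bounds meet at 2, so that is the treewidth.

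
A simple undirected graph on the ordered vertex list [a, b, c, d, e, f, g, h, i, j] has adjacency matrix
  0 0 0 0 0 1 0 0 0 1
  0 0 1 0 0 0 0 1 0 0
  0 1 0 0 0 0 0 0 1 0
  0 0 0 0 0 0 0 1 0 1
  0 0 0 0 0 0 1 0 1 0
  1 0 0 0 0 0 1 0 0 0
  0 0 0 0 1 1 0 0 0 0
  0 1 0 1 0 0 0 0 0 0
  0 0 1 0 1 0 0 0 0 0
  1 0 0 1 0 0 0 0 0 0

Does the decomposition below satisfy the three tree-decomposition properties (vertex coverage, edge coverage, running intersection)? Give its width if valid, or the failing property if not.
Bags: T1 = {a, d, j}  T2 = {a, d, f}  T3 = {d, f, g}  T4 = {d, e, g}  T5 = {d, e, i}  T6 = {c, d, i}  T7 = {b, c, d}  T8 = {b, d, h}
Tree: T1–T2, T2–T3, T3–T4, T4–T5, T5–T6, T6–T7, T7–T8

Yes; width 2.

Every vertex of G appears in some bag (union = {a, b, c, d, e, f, g, h, i, j}); every edge is covered by a bag; and for each vertex v the set of bags containing v is connected in the bag tree. The decomposition is therefore valid. The largest bag has 3 vertices, so the width is 2.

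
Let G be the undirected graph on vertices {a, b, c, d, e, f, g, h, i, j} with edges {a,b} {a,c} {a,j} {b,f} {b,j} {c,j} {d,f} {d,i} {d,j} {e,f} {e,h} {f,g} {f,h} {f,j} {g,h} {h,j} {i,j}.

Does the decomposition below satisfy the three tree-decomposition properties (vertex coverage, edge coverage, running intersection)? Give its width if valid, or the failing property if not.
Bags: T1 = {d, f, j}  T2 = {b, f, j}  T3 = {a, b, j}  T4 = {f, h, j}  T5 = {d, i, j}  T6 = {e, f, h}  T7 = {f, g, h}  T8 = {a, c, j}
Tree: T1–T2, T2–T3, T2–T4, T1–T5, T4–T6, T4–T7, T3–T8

Every vertex of G appears in some bag (union = {a, b, c, d, e, f, g, h, i, j}); every edge is covered by a bag; and for each vertex v the set of bags containing v is connected in the bag tree. The decomposition is therefore valid. The largest bag has 3 vertices, so the width is 2.

Yes; width 2.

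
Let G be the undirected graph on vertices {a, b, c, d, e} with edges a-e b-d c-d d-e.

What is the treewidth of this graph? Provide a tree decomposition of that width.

The largest bag has 2 vertices, giving width 1; this decomposition certifies tw(G) ≤ 1. Since G has at least one edge (e.g. d–c), it is not an edgeless graph, so tw(G) ≥ 1. The upper and lower bounds meet at 1, so that is the treewidth.

Treewidth 1.
Bags: B1 = {c, d}  B2 = {d, e}  B3 = {b, d}  B4 = {a, e}
Tree: B1–B2, B2–B3, B2–B4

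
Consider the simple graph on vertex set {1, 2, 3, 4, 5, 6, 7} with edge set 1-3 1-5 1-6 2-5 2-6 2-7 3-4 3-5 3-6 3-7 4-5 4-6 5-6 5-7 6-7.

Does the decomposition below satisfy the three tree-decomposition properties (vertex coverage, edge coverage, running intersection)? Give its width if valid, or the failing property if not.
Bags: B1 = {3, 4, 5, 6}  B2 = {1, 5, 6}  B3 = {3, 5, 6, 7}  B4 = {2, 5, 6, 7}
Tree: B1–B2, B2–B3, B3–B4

No — edge (3,1) lies in no bag.

A tree decomposition must satisfy three properties: every vertex lies in some bag; for every edge, both endpoints lie together in some bag; and for every vertex, the bags containing it form a connected subtree. Here edge (3,1) lies in no bag, so the decomposition is invalid.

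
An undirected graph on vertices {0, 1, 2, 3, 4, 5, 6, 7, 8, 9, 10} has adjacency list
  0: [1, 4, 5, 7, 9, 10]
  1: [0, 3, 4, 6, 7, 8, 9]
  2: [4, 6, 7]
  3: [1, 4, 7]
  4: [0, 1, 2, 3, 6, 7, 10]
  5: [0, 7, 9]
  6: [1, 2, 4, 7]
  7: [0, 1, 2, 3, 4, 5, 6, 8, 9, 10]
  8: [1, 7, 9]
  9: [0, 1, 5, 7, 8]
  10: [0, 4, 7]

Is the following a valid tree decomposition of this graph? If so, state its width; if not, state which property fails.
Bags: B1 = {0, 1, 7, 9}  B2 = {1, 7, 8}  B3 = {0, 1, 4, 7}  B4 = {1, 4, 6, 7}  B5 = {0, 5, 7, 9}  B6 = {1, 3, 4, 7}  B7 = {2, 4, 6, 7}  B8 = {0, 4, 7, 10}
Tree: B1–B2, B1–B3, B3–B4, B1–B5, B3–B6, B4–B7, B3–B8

A tree decomposition must satisfy three properties: every vertex lies in some bag; for every edge, both endpoints lie together in some bag; and for every vertex, the bags containing it form a connected subtree. Here edge (9,8) lies in no bag, so the decomposition is invalid.

No — edge (9,8) lies in no bag.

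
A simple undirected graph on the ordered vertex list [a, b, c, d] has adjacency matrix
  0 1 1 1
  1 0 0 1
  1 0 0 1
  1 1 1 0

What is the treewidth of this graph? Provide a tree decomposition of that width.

Each bag holds 3 vertices, so the decomposition has width 2, which upper-bounds the treewidth. On the other hand G contains the 3-clique {a, c, d}. A clique must lie in a single bag of any decomposition, so no decomposition can have width below 2. The upper and lower bounds meet at 2, so that is the treewidth.

Treewidth 2.
Bags: B1 = {a, b, d}  B2 = {a, c, d}
Tree: B1–B2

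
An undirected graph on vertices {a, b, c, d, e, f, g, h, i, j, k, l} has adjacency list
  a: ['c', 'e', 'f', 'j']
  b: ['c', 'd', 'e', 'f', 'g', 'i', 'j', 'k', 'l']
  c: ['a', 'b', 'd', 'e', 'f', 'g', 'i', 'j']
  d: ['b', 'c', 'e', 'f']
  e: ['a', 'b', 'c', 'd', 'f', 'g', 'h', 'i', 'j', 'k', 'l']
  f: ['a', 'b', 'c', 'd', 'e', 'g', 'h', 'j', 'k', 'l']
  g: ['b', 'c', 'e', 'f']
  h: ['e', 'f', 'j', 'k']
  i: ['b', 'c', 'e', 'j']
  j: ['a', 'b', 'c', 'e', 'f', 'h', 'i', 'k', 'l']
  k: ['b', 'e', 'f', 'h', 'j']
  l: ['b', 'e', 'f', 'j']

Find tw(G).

4

A width-4 tree decomposition is:
Bags: B1 = {b, c, e, f, j}  B2 = {b, e, f, j, k}  B3 = {b, c, e, f, g}  B4 = {e, f, h, j, k}  B5 = {b, c, d, e, f}  B6 = {b, e, f, j, l}  B7 = {b, c, e, i, j}  B8 = {a, c, e, f, j}
Tree: B1–B2, B1–B3, B2–B4, B3–B5, B1–B6, B1–B7, B1–B8
The largest bag has 5 vertices, giving width 4; this decomposition certifies tw(G) ≤ 4. For the lower bound, the 5 vertices {e, f, h, j, k} are pairwise adjacent, and any tree decomposition puts a clique entirely inside one bag — forcing width ≥ 4. Hence tw(G) = 4 exactly.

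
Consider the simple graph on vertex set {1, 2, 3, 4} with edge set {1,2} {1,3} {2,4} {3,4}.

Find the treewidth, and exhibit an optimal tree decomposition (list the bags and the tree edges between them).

Every bag has size at most 3, so the width is 3 − 1 = 2 and tw(G) ≤ 2. Since 1–2–4–3–1 is a cycle in G, G is not acyclic. Forests are exactly the graphs of treewidth ≤ 1, so tw(G) ≥ 2. The upper and lower bounds meet at 2, so that is the treewidth.

Treewidth 2.
One such decomposition:
Bags: B1 = {1, 2, 4}  B2 = {1, 3, 4}
Tree: B1–B2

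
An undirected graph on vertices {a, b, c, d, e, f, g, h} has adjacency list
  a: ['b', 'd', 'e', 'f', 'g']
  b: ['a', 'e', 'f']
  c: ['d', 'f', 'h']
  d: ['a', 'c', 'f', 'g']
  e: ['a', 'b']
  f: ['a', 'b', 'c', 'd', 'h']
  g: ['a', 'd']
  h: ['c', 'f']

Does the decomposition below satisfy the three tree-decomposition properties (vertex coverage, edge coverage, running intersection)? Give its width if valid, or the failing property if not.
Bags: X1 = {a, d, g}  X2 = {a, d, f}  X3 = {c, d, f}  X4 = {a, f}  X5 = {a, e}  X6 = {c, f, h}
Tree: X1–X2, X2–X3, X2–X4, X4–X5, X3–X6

A tree decomposition must satisfy three properties: every vertex lies in some bag; for every edge, both endpoints lie together in some bag; and for every vertex, the bags containing it form a connected subtree. Here vertex b appears in no bag, so the decomposition is invalid.

No — vertex b appears in no bag.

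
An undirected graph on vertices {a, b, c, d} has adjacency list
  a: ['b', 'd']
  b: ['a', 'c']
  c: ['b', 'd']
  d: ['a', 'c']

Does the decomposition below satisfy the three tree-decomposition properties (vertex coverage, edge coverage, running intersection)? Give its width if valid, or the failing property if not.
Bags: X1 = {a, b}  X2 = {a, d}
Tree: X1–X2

No — vertex c appears in no bag.

A tree decomposition must satisfy three properties: every vertex lies in some bag; for every edge, both endpoints lie together in some bag; and for every vertex, the bags containing it form a connected subtree. Here vertex c appears in no bag, so the decomposition is invalid.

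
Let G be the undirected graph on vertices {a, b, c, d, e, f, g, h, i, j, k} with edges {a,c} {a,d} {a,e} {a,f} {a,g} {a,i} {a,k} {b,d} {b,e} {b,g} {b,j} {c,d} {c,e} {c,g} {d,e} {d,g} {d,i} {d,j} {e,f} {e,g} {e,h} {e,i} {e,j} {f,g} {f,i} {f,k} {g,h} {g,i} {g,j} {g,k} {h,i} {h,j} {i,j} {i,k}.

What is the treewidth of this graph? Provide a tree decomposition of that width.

Every bag has size at most 5, so the width is 5 − 1 = 4 and tw(G) ≤ 4. On the other hand G contains the 5-clique {a, c, d, e, g}. A clique must lie in a single bag of any decomposition, so no decomposition can have width below 4. Therefore the treewidth is 4.

Treewidth 4.
One optimal decomposition is:
Bags: B1 = {a, e, f, g, i}  B2 = {a, f, g, i, k}  B3 = {a, d, e, g, i}  B4 = {d, e, g, i, j}  B5 = {a, c, d, e, g}  B6 = {b, d, e, g, j}  B7 = {e, g, h, i, j}
Tree: B1–B2, B1–B3, B3–B4, B3–B5, B4–B6, B4–B7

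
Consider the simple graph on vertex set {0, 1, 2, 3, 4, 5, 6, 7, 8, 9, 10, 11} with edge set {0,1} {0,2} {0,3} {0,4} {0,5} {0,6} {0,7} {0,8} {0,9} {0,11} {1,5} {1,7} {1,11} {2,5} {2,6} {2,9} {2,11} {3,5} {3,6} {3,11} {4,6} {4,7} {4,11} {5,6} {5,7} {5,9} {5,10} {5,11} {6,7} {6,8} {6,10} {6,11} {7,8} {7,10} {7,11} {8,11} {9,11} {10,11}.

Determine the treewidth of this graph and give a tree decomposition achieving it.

The largest bag has 5 vertices, giving width 4; this decomposition certifies tw(G) ≤ 4. On the other hand G contains the 5-clique {0, 6, 7, 8, 11}. A clique must lie in a single bag of any decomposition, so no decomposition can have width below 4. Therefore the treewidth is 4.

Treewidth 4.
Bags: B1 = {0, 2, 5, 6, 11}  B2 = {0, 5, 6, 7, 11}  B3 = {0, 3, 5, 6, 11}  B4 = {5, 6, 7, 10, 11}  B5 = {0, 4, 6, 7, 11}  B6 = {0, 6, 7, 8, 11}  B7 = {0, 2, 5, 9, 11}  B8 = {0, 1, 5, 7, 11}
Tree: B1–B2, B1–B3, B2–B4, B2–B5, B5–B6, B1–B7, B2–B8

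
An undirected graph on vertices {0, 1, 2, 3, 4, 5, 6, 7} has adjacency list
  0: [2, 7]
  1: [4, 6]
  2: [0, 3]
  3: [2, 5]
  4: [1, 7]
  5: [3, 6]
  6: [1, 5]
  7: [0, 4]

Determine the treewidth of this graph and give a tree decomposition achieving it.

The largest bag has 3 vertices, giving width 2; this decomposition certifies tw(G) ≤ 2. For the lower bound, G contains the cycle 4–7–0–2–3–5–6–1–4, so G is not a forest; only forests have treewidth ≤ 1, hence tw(G) ≥ 2. Therefore the treewidth is 2.

Treewidth 2.
One such decomposition:
Bags: B1 = {0, 4, 7}  B2 = {0, 2, 4}  B3 = {2, 3, 4}  B4 = {3, 4, 5}  B5 = {4, 5, 6}  B6 = {1, 4, 6}
Tree: B1–B2, B2–B3, B3–B4, B4–B5, B5–B6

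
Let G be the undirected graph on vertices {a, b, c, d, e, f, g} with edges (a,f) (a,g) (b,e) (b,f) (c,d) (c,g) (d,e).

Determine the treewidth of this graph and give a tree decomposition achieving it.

The largest bag has 3 vertices, giving width 2; this decomposition certifies tw(G) ≤ 2. The edges b–f–a–g–c–d–e–b form a cycle, so G is not a tree and its treewidth is at least 2. Combining the bounds, tw(G) = 2.

Treewidth 2.
One such decomposition:
Bags: B1 = {a, b, f}  B2 = {a, b, g}  B3 = {b, c, g}  B4 = {b, c, d}  B5 = {b, d, e}
Tree: B1–B2, B2–B3, B3–B4, B4–B5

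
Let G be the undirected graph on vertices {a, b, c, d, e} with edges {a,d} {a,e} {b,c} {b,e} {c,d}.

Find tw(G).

A width-2 tree decomposition is:
Bags: B1 = {a, c, d}  B2 = {a, b, c}  B3 = {a, b, e}
Tree: B1–B2, B2–B3
Every bag has size at most 3, so the width is 3 − 1 = 2 and tw(G) ≤ 2. For the lower bound, G contains the cycle a–d–c–b–e–a, so G is not a forest; only forests have treewidth ≤ 1, hence tw(G) ≥ 2. Therefore the treewidth is 2.

2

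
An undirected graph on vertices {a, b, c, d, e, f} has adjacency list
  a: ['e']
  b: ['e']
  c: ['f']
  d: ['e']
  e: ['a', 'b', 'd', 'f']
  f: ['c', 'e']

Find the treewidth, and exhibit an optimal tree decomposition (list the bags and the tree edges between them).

The largest bag has 2 vertices, giving width 1; this decomposition certifies tw(G) ≤ 1. Any graph with an edge has treewidth ≥ 1, and G has the edge e–b. Combining the bounds, tw(G) = 1.

Treewidth 1.
One such decomposition:
Bags: B1 = {b, e}  B2 = {e, f}  B3 = {c, f}  B4 = {a, e}  B5 = {d, e}
Tree: B1–B2, B2–B3, B2–B4, B4–B5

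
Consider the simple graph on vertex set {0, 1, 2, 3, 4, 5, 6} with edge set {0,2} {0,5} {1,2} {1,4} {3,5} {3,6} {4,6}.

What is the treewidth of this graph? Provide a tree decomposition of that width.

Each bag holds 3 vertices, so the decomposition has width 2, which upper-bounds the treewidth. For the lower bound, G contains the cycle 4–6–3–5–0–2–1–4, so G is not a forest; only forests have treewidth ≤ 1, hence tw(G) ≥ 2. The upper and lower bounds meet at 2, so that is the treewidth.

Treewidth 2.
One such decomposition:
Bags: B1 = {3, 4, 6}  B2 = {3, 4, 5}  B3 = {0, 4, 5}  B4 = {0, 2, 4}  B5 = {1, 2, 4}
Tree: B1–B2, B2–B3, B3–B4, B4–B5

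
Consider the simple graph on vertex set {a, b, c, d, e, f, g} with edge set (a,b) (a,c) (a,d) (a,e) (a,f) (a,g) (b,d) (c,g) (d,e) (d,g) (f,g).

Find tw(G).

2

A width-2 tree decomposition is:
Bags: B1 = {a, f, g}  B2 = {a, d, g}  B3 = {a, c, g}  B4 = {a, b, d}  B5 = {a, d, e}
Tree: B1–B2, B1–B3, B2–B4, B2–B5
Each bag holds 3 vertices, so the decomposition has width 2, which upper-bounds the treewidth. For the lower bound, the 3 vertices {a, d, g} are pairwise adjacent, and any tree decomposition puts a clique entirely inside one bag — forcing width ≥ 2. Combining the bounds, tw(G) = 2.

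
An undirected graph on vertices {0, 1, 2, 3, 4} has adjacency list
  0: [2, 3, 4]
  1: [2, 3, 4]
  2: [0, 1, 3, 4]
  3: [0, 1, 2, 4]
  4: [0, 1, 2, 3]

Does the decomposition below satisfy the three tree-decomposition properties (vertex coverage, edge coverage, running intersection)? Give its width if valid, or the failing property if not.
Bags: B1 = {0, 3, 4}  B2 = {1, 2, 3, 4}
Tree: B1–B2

No — edge (2,0) lies in no bag.

A tree decomposition must satisfy three properties: every vertex lies in some bag; for every edge, both endpoints lie together in some bag; and for every vertex, the bags containing it form a connected subtree. Here edge (2,0) lies in no bag, so the decomposition is invalid.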